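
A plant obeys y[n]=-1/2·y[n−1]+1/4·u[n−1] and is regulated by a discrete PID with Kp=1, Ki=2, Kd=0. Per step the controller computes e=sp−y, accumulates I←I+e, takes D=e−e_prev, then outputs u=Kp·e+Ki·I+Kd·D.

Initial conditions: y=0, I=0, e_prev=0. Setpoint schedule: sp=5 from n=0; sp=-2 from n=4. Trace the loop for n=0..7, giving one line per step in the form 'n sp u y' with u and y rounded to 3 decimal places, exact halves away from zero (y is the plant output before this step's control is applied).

0 5 15.000 0.000
1 5 13.750 3.750
2 5 22.813 1.563
3 5 19.609 4.922
4 -2 6.207 2.441
5 -2 3.655 0.331
6 -2 -2.259 0.748
7 -2 -2.694 -0.939

(exact arithmetic carried between steps; '≈' marks a value shown rounded to 6 d.p. or computed from one; I and e_prev carry over from the previous line; the table rounds u and y to 3 d.p., halves away from zero)
n=0: y=0, sp=5, e=sp−y=5; I=5, D=e−e_prev=5; u=1·5+2·5+0·5=15; next y=-1/2·0+1/4·15=3.75
n=1: y=3.75, sp=5, e=sp−y=1.25; I=6.25, D=e−e_prev=-3.75; u=1·1.25+2·6.25+0·(-3.75)=13.75; next y=-1/2·3.75+1/4·13.75=1.5625
n=2: y=1.5625, sp=5, e=sp−y=3.4375; I=9.6875, D=e−e_prev=2.1875; u=1·3.4375+2·9.6875+0·2.1875=22.8125; next y=-1/2·1.5625+1/4·22.8125=4.921875
n=3: y=4.921875, sp=5, e=sp−y=0.078125; I=9.765625, D=e−e_prev=-3.359375; u=1·0.078125+2·9.765625+0·(-3.359375)=19.609375; next y=-1/2·4.921875+1/4·19.609375≈2.441406
n=4: y≈2.441406, sp=-2, e=sp−y≈-4.441406; I≈5.324219, D=e−e_prev≈-4.519531; u=1·(-4.441406)+2·5.324219+0·(-4.519531)≈6.207031; next y=-1/2·2.441406+1/4·6.207031≈0.331055
n=5: y≈0.331055, sp=-2, e=sp−y≈-2.331055; I≈2.993164, D=e−e_prev≈2.110352; u=1·(-2.331055)+2·2.993164+0·2.110352≈3.655273; next y=-1/2·0.331055+1/4·3.655273≈0.748291
n=6: y≈0.748291, sp=-2, e=sp−y≈-2.748291; I≈0.244873, D=e−e_prev≈-0.417236; u=1·(-2.748291)+2·0.244873+0·(-0.417236)≈-2.258545; next y=-1/2·0.748291+1/4·(-2.258545)≈-0.938782
n=7: y≈-0.938782, sp=-2, e=sp−y≈-1.061218; I≈-0.816345, D=e−e_prev≈1.687073; u=1·(-1.061218)+2·(-0.816345)+0·1.687073≈-2.693909; next y=-1/2·(-0.938782)+1/4·(-2.693909)≈-0.204086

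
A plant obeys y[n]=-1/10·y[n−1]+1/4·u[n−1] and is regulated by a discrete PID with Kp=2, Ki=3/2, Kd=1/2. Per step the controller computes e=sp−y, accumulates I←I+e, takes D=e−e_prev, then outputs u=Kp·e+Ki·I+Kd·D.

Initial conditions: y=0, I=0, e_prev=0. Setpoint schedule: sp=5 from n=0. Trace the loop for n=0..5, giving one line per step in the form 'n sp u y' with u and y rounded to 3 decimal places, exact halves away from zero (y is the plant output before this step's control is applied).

(exact arithmetic carried between steps; '≈' marks a value shown rounded to 6 d.p. or computed from one; I and e_prev carry over from the previous line; the table rounds u and y to 3 d.p., halves away from zero)
n=0: y=0, sp=5, e=sp−y=5; I=5, D=e−e_prev=5; u=2·5+3/2·5+1/2·5=20; next y=-1/10·0+1/4·20=5
n=1: y=5, sp=5, e=sp−y=0; I=5, D=e−e_prev=-5; u=2·0+3/2·5+1/2·(-5)=5; next y=-1/10·5+1/4·5=0.75
n=2: y=0.75, sp=5, e=sp−y=4.25; I=9.25, D=e−e_prev=4.25; u=2·4.25+3/2·9.25+1/2·4.25=24.5; next y=-1/10·0.75+1/4·24.5=6.05
n=3: y=6.05, sp=5, e=sp−y=-1.05; I=8.2, D=e−e_prev=-5.3; u=2·(-1.05)+3/2·8.2+1/2·(-5.3)=7.55; next y=-1/10·6.05+1/4·7.55=1.2825
n=4: y=1.2825, sp=5, e=sp−y=3.7175; I=11.9175, D=e−e_prev=4.7675; u=2·3.7175+3/2·11.9175+1/2·4.7675=27.695; next y=-1/10·1.2825+1/4·27.695=6.7955
n=5: y=6.7955, sp=5, e=sp−y=-1.7955; I=10.122, D=e−e_prev=-5.513; u=2·(-1.7955)+3/2·10.122+1/2·(-5.513)=8.8355; next y=-1/10·6.7955+1/4·8.8355=1.529325

0 5 20.000 0.000
1 5 5.000 5.000
2 5 24.500 0.750
3 5 7.550 6.050
4 5 27.695 1.283
5 5 8.836 6.796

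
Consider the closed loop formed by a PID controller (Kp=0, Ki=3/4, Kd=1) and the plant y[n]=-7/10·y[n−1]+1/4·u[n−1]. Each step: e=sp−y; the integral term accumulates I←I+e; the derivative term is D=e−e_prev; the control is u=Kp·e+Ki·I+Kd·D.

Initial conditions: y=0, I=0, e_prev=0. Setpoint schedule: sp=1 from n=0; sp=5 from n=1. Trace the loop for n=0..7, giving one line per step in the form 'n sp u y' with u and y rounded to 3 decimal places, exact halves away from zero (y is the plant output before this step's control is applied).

0 1 1.750 0.000
1 5 7.734 0.438
2 5 5.512 1.627
3 5 11.661 0.239
4 5 9.452 2.748
5 5 17.691 0.439
6 5 12.370 4.115
7 5 23.540 0.212

(exact arithmetic carried between steps; '≈' marks a value shown rounded to 6 d.p. or computed from one; I and e_prev carry over from the previous line; the table rounds u and y to 3 d.p., halves away from zero)
n=0: y=0, sp=1, e=sp−y=1; I=1, D=e−e_prev=1; u=0·1+3/4·1+1·1=1.75; next y=-7/10·0+1/4·1.75=0.4375
n=1: y=0.4375, sp=5, e=sp−y=4.5625; I=5.5625, D=e−e_prev=3.5625; u=0·4.5625+3/4·5.5625+1·3.5625=7.734375; next y=-7/10·0.4375+1/4·7.734375≈1.627344
n=2: y≈1.627344, sp=5, e=sp−y≈3.372656; I≈8.935156, D=e−e_prev≈-1.189844; u=0·3.372656+3/4·8.935156+1·(-1.189844)≈5.511523; next y=-7/10·1.627344+1/4·5.511523≈0.238740
n=3: y≈0.238740, sp=5, e=sp−y≈4.761260; I≈13.696416, D=e−e_prev≈1.388604; u=0·4.761260+3/4·13.696416+1·1.388604≈11.660916; next y=-7/10·0.238740+1/4·11.660916≈2.748111
n=4: y≈2.748111, sp=5, e=sp−y≈2.251889; I≈15.948305, D=e−e_prev≈-2.509370; u=0·2.251889+3/4·15.948305+1·(-2.509370)≈9.451858; next y=-7/10·2.748111+1/4·9.451858≈0.439287
n=5: y≈0.439287, sp=5, e=sp−y≈4.560713; I≈20.509018, D=e−e_prev≈2.308824; u=0·4.560713+3/4·20.509018+1·2.308824≈17.690587; next y=-7/10·0.439287+1/4·17.690587≈4.115146
n=6: y≈4.115146, sp=5, e=sp−y≈0.884854; I≈21.393872, D=e−e_prev≈-3.675859; u=0·0.884854+3/4·21.393872+1·(-3.675859)≈12.369546; next y=-7/10·4.115146+1/4·12.369546≈0.211784
n=7: y≈0.211784, sp=5, e=sp−y≈4.788216; I≈26.182088, D=e−e_prev≈3.903362; u=0·4.788216+3/4·26.182088+1·3.903362≈23.539928; next y=-7/10·0.211784+1/4·23.539928≈5.736733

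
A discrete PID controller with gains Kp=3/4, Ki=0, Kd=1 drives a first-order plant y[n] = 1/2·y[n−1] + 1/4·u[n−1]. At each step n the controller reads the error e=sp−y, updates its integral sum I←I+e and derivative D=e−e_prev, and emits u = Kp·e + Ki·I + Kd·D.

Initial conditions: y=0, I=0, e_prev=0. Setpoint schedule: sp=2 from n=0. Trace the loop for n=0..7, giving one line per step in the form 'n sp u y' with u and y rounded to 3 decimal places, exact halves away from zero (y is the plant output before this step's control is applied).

0 2 3.500 0.000
1 2 -0.031 0.875
2 2 1.623 0.430
3 2 0.844 0.621
4 2 1.208 0.521
5 2 1.036 0.563
6 2 1.117 0.540
7 2 1.079 0.549

(exact arithmetic carried between steps; '≈' marks a value shown rounded to 6 d.p. or computed from one; I and e_prev carry over from the previous line; the table rounds u and y to 3 d.p., halves away from zero)
n=0: y=0, sp=2, e=sp−y=2; I=2, D=e−e_prev=2; u=3/4·2+0·2+1·2=3.5; next y=1/2·0+1/4·3.5=0.875
n=1: y=0.875, sp=2, e=sp−y=1.125; I=3.125, D=e−e_prev=-0.875; u=3/4·1.125+0·3.125+1·(-0.875)=-0.03125; next y=1/2·0.875+1/4·(-0.03125)≈0.429688
n=2: y≈0.429688, sp=2, e=sp−y≈1.570313; I≈4.695313, D=e−e_prev≈0.445313; u=3/4·1.570313+0·4.695313+1·0.445313≈1.623047; next y=1/2·0.429688+1/4·1.623047≈0.620605
n=3: y≈0.620605, sp=2, e=sp−y≈1.379395; I≈6.074707, D=e−e_prev≈-0.190918; u=3/4·1.379395+0·6.074707+1·(-0.190918)≈0.843628; next y=1/2·0.620605+1/4·0.843628≈0.521210
n=4: y≈0.521210, sp=2, e=sp−y≈1.478790; I≈7.553497, D=e−e_prev≈0.099396; u=3/4·1.478790+0·7.553497+1·0.099396≈1.208488; next y=1/2·0.521210+1/4·1.208488≈0.562727
n=5: y≈0.562727, sp=2, e=sp−y≈1.437273; I≈8.990770, D=e−e_prev≈-0.041517; u=3/4·1.437273+0·8.990770+1·(-0.041517)≈1.036438; next y=1/2·0.562727+1/4·1.036438≈0.540473
n=6: y≈0.540473, sp=2, e=sp−y≈1.459527; I≈10.450297, D=e−e_prev≈0.022254; u=3/4·1.459527+0·10.450297+1·0.022254≈1.116899; next y=1/2·0.540473+1/4·1.116899≈0.549461
n=7: y≈0.549461, sp=2, e=sp−y≈1.450539; I≈11.900836, D=e−e_prev≈-0.008988; u=3/4·1.450539+0·11.900836+1·(-0.008988)≈1.078916; next y=1/2·0.549461+1/4·1.078916≈0.544460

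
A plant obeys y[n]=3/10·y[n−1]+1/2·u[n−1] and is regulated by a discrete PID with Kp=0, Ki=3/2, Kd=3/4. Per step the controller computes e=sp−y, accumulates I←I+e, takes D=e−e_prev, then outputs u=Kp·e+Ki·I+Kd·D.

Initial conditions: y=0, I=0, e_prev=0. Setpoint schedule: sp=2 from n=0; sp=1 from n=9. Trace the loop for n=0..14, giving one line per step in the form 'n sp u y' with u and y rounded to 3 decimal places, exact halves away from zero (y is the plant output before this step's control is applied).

0 2 4.500 0.000
1 2 0.938 2.250
2 2 4.739 1.144
3 2 1.664 2.713
4 2 4.172 1.646
5 2 1.802 2.580
6 2 3.669 1.675
7 2 1.988 2.337
8 2 3.423 1.695
9 1 -0.032 2.220
10 1 2.814 0.650
11 1 0.019 1.602
12 1 2.332 0.490
13 1 0.411 1.313
14 1 2.164 0.600

(exact arithmetic carried between steps; '≈' marks a value shown rounded to 6 d.p. or computed from one; I and e_prev carry over from the previous line; the table rounds u and y to 3 d.p., halves away from zero)
n=0: y=0, sp=2, e=sp−y=2; I=2, D=e−e_prev=2; u=0·2+3/2·2+3/4·2=4.5; next y=3/10·0+1/2·4.5=2.25
n=1: y=2.25, sp=2, e=sp−y=-0.25; I=1.75, D=e−e_prev=-2.25; u=0·(-0.25)+3/2·1.75+3/4·(-2.25)=0.9375; next y=3/10·2.25+1/2·0.9375=1.14375
n=2: y=1.14375, sp=2, e=sp−y=0.85625; I=2.60625, D=e−e_prev=1.10625; u=0·0.85625+3/2·2.60625+3/4·1.10625≈4.739063; next y=3/10·1.14375+1/2·4.739063≈2.712656
n=3: y≈2.712656, sp=2, e=sp−y≈-0.712656; I≈1.893594, D=e−e_prev≈-1.568906; u=0·(-0.712656)+3/2·1.893594+3/4·(-1.568906)≈1.663711; next y=3/10·2.712656+1/2·1.663711≈1.645652
n=4: y≈1.645652, sp=2, e=sp−y≈0.354348; I≈2.247941, D=e−e_prev≈1.067004; u=0·0.354348+3/2·2.247941+3/4·1.067004≈4.172165; next y=3/10·1.645652+1/2·4.172165≈2.579778
n=5: y≈2.579778, sp=2, e=sp−y≈-0.579778; I≈1.668163, D=e−e_prev≈-0.934126; u=0·(-0.579778)+3/2·1.668163+3/4·(-0.934126)≈1.801650; next y=3/10·2.579778+1/2·1.801650≈1.674759
n=6: y≈1.674759, sp=2, e=sp−y≈0.325241; I≈1.993405, D=e−e_prev≈0.905020; u=0·0.325241+3/2·1.993405+3/4·0.905020≈3.668871; next y=3/10·1.674759+1/2·3.668871≈2.336863
n=7: y≈2.336863, sp=2, e=sp−y≈-0.336863; I≈1.656541, D=e−e_prev≈-0.662105; u=0·(-0.336863)+3/2·1.656541+3/4·(-0.662105)≈1.988233; next y=3/10·2.336863+1/2·1.988233≈1.695176
n=8: y≈1.695176, sp=2, e=sp−y≈0.304824; I≈1.961366, D=e−e_prev≈0.641688; u=0·0.304824+3/2·1.961366+3/4·0.641688≈3.423314; next y=3/10·1.695176+1/2·3.423314≈2.220210
n=9: y≈2.220210, sp=1, e=sp−y≈-1.220210; I≈0.741156, D=e−e_prev≈-1.525034; u=0·(-1.220210)+3/2·0.741156+3/4·(-1.525034)≈-0.032042; next y=3/10·2.220210+1/2·(-0.032042)≈0.650042
n=10: y≈0.650042, sp=1, e=sp−y≈0.349958; I≈1.091114, D=e−e_prev≈1.570168; u=0·0.349958+3/2·1.091114+3/4·1.570168≈2.814297; next y=3/10·0.650042+1/2·2.814297≈1.602161
n=11: y≈1.602161, sp=1, e=sp−y≈-0.602161; I≈0.488953, D=e−e_prev≈-0.952119; u=0·(-0.602161)+3/2·0.488953+3/4·(-0.952119)≈0.019340; next y=3/10·1.602161+1/2·0.019340≈0.490318
n=12: y≈0.490318, sp=1, e=sp−y≈0.509682; I≈0.998635, D=e−e_prev≈1.111842; u=0·0.509682+3/2·0.998635+3/4·1.111842≈2.331834; next y=3/10·0.490318+1/2·2.331834≈1.313012
n=13: y≈1.313012, sp=1, e=sp−y≈-0.313012; I≈0.685622, D=e−e_prev≈-0.822694; u=0·(-0.313012)+3/2·0.685622+3/4·(-0.822694)≈0.411413; next y=3/10·1.313012+1/2·0.411413≈0.599610
n=14: y≈0.599610, sp=1, e=sp−y≈0.400390; I≈1.086012, D=e−e_prev≈0.713402; u=0·0.400390+3/2·1.086012+3/4·0.713402≈2.164070; next y=3/10·0.599610+1/2·2.164070≈1.261918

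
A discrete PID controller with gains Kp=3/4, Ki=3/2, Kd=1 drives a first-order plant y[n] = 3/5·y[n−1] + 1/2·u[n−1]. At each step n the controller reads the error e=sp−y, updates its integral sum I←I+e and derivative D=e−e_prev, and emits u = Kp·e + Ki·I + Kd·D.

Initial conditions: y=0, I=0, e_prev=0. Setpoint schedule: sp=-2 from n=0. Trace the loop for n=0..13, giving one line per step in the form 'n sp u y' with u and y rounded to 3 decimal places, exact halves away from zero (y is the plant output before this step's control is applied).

0 -2 -6.500 0.000
1 -2 3.063 -3.250
2 -2 -7.514 -0.419
3 -2 4.611 -4.008
4 -2 -8.670 -0.099
5 -2 6.348 -4.395
6 -2 -10.384 0.537
7 -2 8.314 -4.870
8 -2 -12.629 1.235
9 -2 10.751 -5.573
10 -2 -15.413 2.031
11 -2 13.832 -6.488
12 -2 -18.866 3.023
13 -2 17.698 -7.619

(exact arithmetic carried between steps; '≈' marks a value shown rounded to 6 d.p. or computed from one; I and e_prev carry over from the previous line; the table rounds u and y to 3 d.p., halves away from zero)
n=0: y=0, sp=-2, e=sp−y=-2; I=-2, D=e−e_prev=-2; u=3/4·(-2)+3/2·(-2)+1·(-2)=-6.5; next y=3/5·0+1/2·(-6.5)=-3.25
n=1: y=-3.25, sp=-2, e=sp−y=1.25; I=-0.75, D=e−e_prev=3.25; u=3/4·1.25+3/2·(-0.75)+1·3.25=3.0625; next y=3/5·(-3.25)+1/2·3.0625=-0.41875
n=2: y=-0.41875, sp=-2, e=sp−y=-1.58125; I=-2.33125, D=e−e_prev=-2.83125; u=3/4·(-1.58125)+3/2·(-2.33125)+1·(-2.83125)≈-7.514063; next y=3/5·(-0.41875)+1/2·(-7.514063)≈-4.008281
n=3: y≈-4.008281, sp=-2, e=sp−y≈2.008281; I≈-0.322969, D=e−e_prev≈3.589531; u=3/4·2.008281+3/2·(-0.322969)+1·3.589531≈4.611289; next y=3/5·(-4.008281)+1/2·4.611289≈-0.099324
n=4: y≈-0.099324, sp=-2, e=sp−y≈-1.900676; I≈-2.223645, D=e−e_prev≈-3.908957; u=3/4·(-1.900676)+3/2·(-2.223645)+1·(-3.908957)≈-8.669931; next y=3/5·(-0.099324)+1/2·(-8.669931)≈-4.394560
n=5: y≈-4.394560, sp=-2, e=sp−y≈2.394560; I≈0.170915, D=e−e_prev≈4.295236; u=3/4·2.394560+3/2·0.170915+1·4.295236≈6.347529; next y=3/5·(-4.394560)+1/2·6.347529≈0.537028
n=6: y≈0.537028, sp=-2, e=sp−y≈-2.537028; I≈-2.366113, D=e−e_prev≈-4.931588; u=3/4·(-2.537028)+3/2·(-2.366113)+1·(-4.931588)≈-10.383529; next y=3/5·0.537028+1/2·(-10.383529)≈-4.869547
n=7: y≈-4.869547, sp=-2, e=sp−y≈2.869547; I≈0.503434, D=e−e_prev≈5.406576; u=3/4·2.869547+3/2·0.503434+1·5.406576≈8.313888; next y=3/5·(-4.869547)+1/2·8.313888≈1.235216
n=8: y≈1.235216, sp=-2, e=sp−y≈-3.235216; I≈-2.731781, D=e−e_prev≈-6.104763; u=3/4·(-3.235216)+3/2·(-2.731781)+1·(-6.104763)≈-12.628846; next y=3/5·1.235216+1/2·(-12.628846)≈-5.573294
n=9: y≈-5.573294, sp=-2, e=sp−y≈3.573294; I≈0.841513, D=e−e_prev≈6.808509; u=3/4·3.573294+3/2·0.841513+1·6.808509≈10.750749; next y=3/5·(-5.573294)+1/2·10.750749≈2.031398
n=10: y≈2.031398, sp=-2, e=sp−y≈-4.031398; I≈-3.189885, D=e−e_prev≈-7.604692; u=3/4·(-4.031398)+3/2·(-3.189885)+1·(-7.604692)≈-15.413069; next y=3/5·2.031398+1/2·(-15.413069)≈-6.487696
n=11: y≈-6.487696, sp=-2, e=sp−y≈4.487696; I≈1.297810, D=e−e_prev≈8.519094; u=3/4·4.487696+3/2·1.297810+1·8.519094≈13.831580; next y=3/5·(-6.487696)+1/2·13.831580≈3.023173
n=12: y≈3.023173, sp=-2, e=sp−y≈-5.023173; I≈-3.725363, D=e−e_prev≈-9.510868; u=3/4·(-5.023173)+3/2·(-3.725363)+1·(-9.510868)≈-18.866292; next y=3/5·3.023173+1/2·(-18.866292)≈-7.619242
n=13: y≈-7.619242, sp=-2, e=sp−y≈5.619242; I≈1.893880, D=e−e_prev≈10.642415; u=3/4·5.619242+3/2·1.893880+1·10.642415≈17.697667; next y=3/5·(-7.619242)+1/2·17.697667≈4.277288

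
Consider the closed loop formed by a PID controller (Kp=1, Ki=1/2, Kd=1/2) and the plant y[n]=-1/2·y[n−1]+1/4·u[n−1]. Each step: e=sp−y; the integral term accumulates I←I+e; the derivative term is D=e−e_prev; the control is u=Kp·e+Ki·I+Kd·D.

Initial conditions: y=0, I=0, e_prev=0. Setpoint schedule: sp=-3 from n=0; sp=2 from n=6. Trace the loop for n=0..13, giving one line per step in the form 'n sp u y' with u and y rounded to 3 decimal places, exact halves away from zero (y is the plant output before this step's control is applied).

(exact arithmetic carried between steps; '≈' marks a value shown rounded to 6 d.p. or computed from one; I and e_prev carry over from the previous line; the table rounds u and y to 3 d.p., halves away from zero)
n=0: y=0, sp=-3, e=sp−y=-3; I=-3, D=e−e_prev=-3; u=1·(-3)+1/2·(-3)+1/2·(-3)=-6; next y=-1/2·0+1/4·(-6)=-1.5
n=1: y=-1.5, sp=-3, e=sp−y=-1.5; I=-4.5, D=e−e_prev=1.5; u=1·(-1.5)+1/2·(-4.5)+1/2·1.5=-3; next y=-1/2·(-1.5)+1/4·(-3)=0
n=2: y=0, sp=-3, e=sp−y=-3; I=-7.5, D=e−e_prev=-1.5; u=1·(-3)+1/2·(-7.5)+1/2·(-1.5)=-7.5; next y=-1/2·0+1/4·(-7.5)=-1.875
n=3: y=-1.875, sp=-3, e=sp−y=-1.125; I=-8.625, D=e−e_prev=1.875; u=1·(-1.125)+1/2·(-8.625)+1/2·1.875=-4.5; next y=-1/2·(-1.875)+1/4·(-4.5)=-0.1875
n=4: y=-0.1875, sp=-3, e=sp−y=-2.8125; I=-11.4375, D=e−e_prev=-1.6875; u=1·(-2.8125)+1/2·(-11.4375)+1/2·(-1.6875)=-9.375; next y=-1/2·(-0.1875)+1/4·(-9.375)=-2.25
n=5: y=-2.25, sp=-3, e=sp−y=-0.75; I=-12.1875, D=e−e_prev=2.0625; u=1·(-0.75)+1/2·(-12.1875)+1/2·2.0625=-5.8125; next y=-1/2·(-2.25)+1/4·(-5.8125)=-0.328125
n=6: y=-0.328125, sp=2, e=sp−y=2.328125; I=-9.859375, D=e−e_prev=3.078125; u=1·2.328125+1/2·(-9.859375)+1/2·3.078125=-1.0625; next y=-1/2·(-0.328125)+1/4·(-1.0625)≈-0.101563
n=7: y≈-0.101563, sp=2, e=sp−y≈2.101563; I≈-7.757813, D=e−e_prev≈-0.226563; u=1·2.101563+1/2·(-7.757813)+1/2·(-0.226563)≈-1.890625; next y=-1/2·(-0.101563)+1/4·(-1.890625)≈-0.421875
n=8: y=-0.421875, sp=2, e=sp−y=2.421875; I≈-5.335938, D=e−e_prev≈0.320313; u=1·2.421875+1/2·(-5.335938)+1/2·0.320313≈-0.085938; next y=-1/2·(-0.421875)+1/4·(-0.085938)≈0.189453
n=9: y≈0.189453, sp=2, e=sp−y≈1.810547; I≈-3.525391, D=e−e_prev≈-0.611328; u=1·1.810547+1/2·(-3.525391)+1/2·(-0.611328)≈-0.257813; next y=-1/2·0.189453+1/4·(-0.257813)≈-0.159180
n=10: y≈-0.159180, sp=2, e=sp−y≈2.159180; I≈-1.366211, D=e−e_prev≈0.348633; u=1·2.159180+1/2·(-1.366211)+1/2·0.348633≈1.650391; next y=-1/2·(-0.159180)+1/4·1.650391≈0.492188
n=11: y≈0.492188, sp=2, e=sp−y≈1.507813; I≈0.141602, D=e−e_prev≈-0.651367; u=1·1.507813+1/2·0.141602+1/2·(-0.651367)≈1.252930; next y=-1/2·0.492188+1/4·1.252930≈0.067139
n=12: y≈0.067139, sp=2, e=sp−y≈1.932861; I≈2.074463, D=e−e_prev≈0.425049; u=1·1.932861+1/2·2.074463+1/2·0.425049≈3.182617; next y=-1/2·0.067139+1/4·3.182617≈0.762085
n=13: y≈0.762085, sp=2, e=sp−y≈1.237915; I≈3.312378, D=e−e_prev≈-0.694946; u=1·1.237915+1/2·3.312378+1/2·(-0.694946)≈2.546631; next y=-1/2·0.762085+1/4·2.546631≈0.255615

0 -3 -6.000 0.000
1 -3 -3.000 -1.500
2 -3 -7.500 0.000
3 -3 -4.500 -1.875
4 -3 -9.375 -0.188
5 -3 -5.813 -2.250
6 2 -1.063 -0.328
7 2 -1.891 -0.102
8 2 -0.086 -0.422
9 2 -0.258 0.189
10 2 1.650 -0.159
11 2 1.253 0.492
12 2 3.183 0.067
13 2 2.547 0.762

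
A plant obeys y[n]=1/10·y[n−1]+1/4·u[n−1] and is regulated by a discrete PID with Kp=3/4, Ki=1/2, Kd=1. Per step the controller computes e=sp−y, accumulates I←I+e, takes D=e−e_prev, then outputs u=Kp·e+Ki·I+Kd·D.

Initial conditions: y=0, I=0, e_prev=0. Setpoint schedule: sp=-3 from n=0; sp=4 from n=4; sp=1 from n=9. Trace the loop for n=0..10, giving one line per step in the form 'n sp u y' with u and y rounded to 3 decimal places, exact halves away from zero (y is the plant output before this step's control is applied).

0 -3 -6.750 0.000
1 -3 -1.453 -1.688
2 -3 -6.397 -0.532
3 -3 -3.954 -1.652
4 4 8.880 -1.154
5 4 -2.376 2.105
6 4 7.428 -0.384
7 4 2.177 1.819
8 4 7.928 0.726
9 1 -1.267 2.055
10 1 7.408 -0.111

(exact arithmetic carried between steps; '≈' marks a value shown rounded to 6 d.p. or computed from one; I and e_prev carry over from the previous line; the table rounds u and y to 3 d.p., halves away from zero)
n=0: y=0, sp=-3, e=sp−y=-3; I=-3, D=e−e_prev=-3; u=3/4·(-3)+1/2·(-3)+1·(-3)=-6.75; next y=1/10·0+1/4·(-6.75)=-1.6875
n=1: y=-1.6875, sp=-3, e=sp−y=-1.3125; I=-4.3125, D=e−e_prev=1.6875; u=3/4·(-1.3125)+1/2·(-4.3125)+1·1.6875=-1.453125; next y=1/10·(-1.6875)+1/4·(-1.453125)≈-0.532031
n=2: y≈-0.532031, sp=-3, e=sp−y≈-2.467969; I≈-6.780469, D=e−e_prev≈-1.155469; u=3/4·(-2.467969)+1/2·(-6.780469)+1·(-1.155469)≈-6.396680; next y=1/10·(-0.532031)+1/4·(-6.396680)≈-1.652373
n=3: y≈-1.652373, sp=-3, e=sp−y≈-1.347627; I≈-8.128096, D=e−e_prev≈1.120342; u=3/4·(-1.347627)+1/2·(-8.128096)+1·1.120342≈-3.954426; next y=1/10·(-1.652373)+1/4·(-3.954426)≈-1.153844
n=4: y≈-1.153844, sp=4, e=sp−y≈5.153844; I≈-2.974252, D=e−e_prev≈6.501471; u=3/4·5.153844+1/2·(-2.974252)+1·6.501471≈8.879728; next y=1/10·(-1.153844)+1/4·8.879728≈2.104548
n=5: y≈2.104548, sp=4, e=sp−y≈1.895452; I≈-1.078799, D=e−e_prev≈-3.258391; u=3/4·1.895452+1/2·(-1.078799)+1·(-3.258391)≈-2.376202; next y=1/10·2.104548+1/4·(-2.376202)≈-0.383596
n=6: y≈-0.383596, sp=4, e=sp−y≈4.383596; I≈3.304796, D=e−e_prev≈2.488143; u=3/4·4.383596+1/2·3.304796+1·2.488143≈7.428238; next y=1/10·(-0.383596)+1/4·7.428238≈1.818700
n=7: y≈1.818700, sp=4, e=sp−y≈2.181300; I≈5.486096, D=e−e_prev≈-2.202296; u=3/4·2.181300+1/2·5.486096+1·(-2.202296)≈2.176728; next y=1/10·1.818700+1/4·2.176728≈0.726052
n=8: y≈0.726052, sp=4, e=sp−y≈3.273948; I≈8.760044, D=e−e_prev≈1.092648; u=3/4·3.273948+1/2·8.760044+1·1.092648≈7.928131; next y=1/10·0.726052+1/4·7.928131≈2.054638
n=9: y≈2.054638, sp=1, e=sp−y≈-1.054638; I≈7.705406, D=e−e_prev≈-4.328586; u=3/4·(-1.054638)+1/2·7.705406+1·(-4.328586)≈-1.266861; next y=1/10·2.054638+1/4·(-1.266861)≈-0.111252
n=10: y≈-0.111252, sp=1, e=sp−y≈1.111252; I≈8.816658, D=e−e_prev≈2.165890; u=3/4·1.111252+1/2·8.816658+1·2.165890≈7.407657; next y=1/10·(-0.111252)+1/4·7.407657≈1.840789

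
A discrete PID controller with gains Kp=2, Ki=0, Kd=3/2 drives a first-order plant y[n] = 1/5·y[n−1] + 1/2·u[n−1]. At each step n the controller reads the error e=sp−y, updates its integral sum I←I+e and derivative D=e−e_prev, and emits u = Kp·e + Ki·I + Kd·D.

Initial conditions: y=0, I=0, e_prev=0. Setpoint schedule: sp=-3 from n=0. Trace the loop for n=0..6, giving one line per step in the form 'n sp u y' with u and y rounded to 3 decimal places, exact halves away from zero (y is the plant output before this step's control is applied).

(exact arithmetic carried between steps; '≈' marks a value shown rounded to 6 d.p. or computed from one; I and e_prev carry over from the previous line; the table rounds u and y to 3 d.p., halves away from zero)
n=0: y=0, sp=-3, e=sp−y=-3; I=-3, D=e−e_prev=-3; u=2·(-3)+0·(-3)+3/2·(-3)=-10.5; next y=1/5·0+1/2·(-10.5)=-5.25
n=1: y=-5.25, sp=-3, e=sp−y=2.25; I=-0.75, D=e−e_prev=5.25; u=2·2.25+0·(-0.75)+3/2·5.25=12.375; next y=1/5·(-5.25)+1/2·12.375=5.1375
n=2: y=5.1375, sp=-3, e=sp−y=-8.1375; I=-8.8875, D=e−e_prev=-10.3875; u=2·(-8.1375)+0·(-8.8875)+3/2·(-10.3875)=-31.85625; next y=1/5·5.1375+1/2·(-31.85625)=-14.900625
n=3: y=-14.900625, sp=-3, e=sp−y=11.900625; I=3.013125, D=e−e_prev=20.038125; u=2·11.900625+0·3.013125+3/2·20.038125≈53.858438; next y=1/5·(-14.900625)+1/2·53.858438≈23.949094
n=4: y≈23.949094, sp=-3, e=sp−y≈-26.949094; I≈-23.935969, D=e−e_prev≈-38.849719; u=2·(-26.949094)+0·(-23.935969)+3/2·(-38.849719)≈-112.172766; next y=1/5·23.949094+1/2·(-112.172766)≈-51.296564
n=5: y≈-51.296564, sp=-3, e=sp−y≈48.296564; I≈24.360595, D=e−e_prev≈75.245658; u=2·48.296564+0·24.360595+3/2·75.245658≈209.461615; next y=1/5·(-51.296564)+1/2·209.461615≈94.471495
n=6: y≈94.471495, sp=-3, e=sp−y≈-97.471495; I≈-73.110899, D=e−e_prev≈-145.768059; u=2·(-97.471495)+0·(-73.110899)+3/2·(-145.768059)≈-413.595077; next y=1/5·94.471495+1/2·(-413.595077)≈-187.903240

0 -3 -10.500 0.000
1 -3 12.375 -5.250
2 -3 -31.856 5.138
3 -3 53.858 -14.901
4 -3 -112.173 23.949
5 -3 209.462 -51.297
6 -3 -413.595 94.471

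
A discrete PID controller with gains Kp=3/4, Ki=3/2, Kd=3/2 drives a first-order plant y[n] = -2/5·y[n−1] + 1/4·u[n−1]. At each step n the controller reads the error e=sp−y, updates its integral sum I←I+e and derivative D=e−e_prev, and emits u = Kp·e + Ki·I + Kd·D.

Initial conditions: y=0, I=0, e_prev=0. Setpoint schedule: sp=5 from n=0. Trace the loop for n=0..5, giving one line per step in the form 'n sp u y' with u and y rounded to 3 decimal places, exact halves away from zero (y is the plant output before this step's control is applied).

0 5 18.750 0.000
1 5 1.172 4.688
2 5 32.183 -1.582
3 5 -5.826 8.678
4 5 55.071 -4.928
5 5 -27.947 15.739

(exact arithmetic carried between steps; '≈' marks a value shown rounded to 6 d.p. or computed from one; I and e_prev carry over from the previous line; the table rounds u and y to 3 d.p., halves away from zero)
n=0: y=0, sp=5, e=sp−y=5; I=5, D=e−e_prev=5; u=3/4·5+3/2·5+3/2·5=18.75; next y=-2/5·0+1/4·18.75=4.6875
n=1: y=4.6875, sp=5, e=sp−y=0.3125; I=5.3125, D=e−e_prev=-4.6875; u=3/4·0.3125+3/2·5.3125+3/2·(-4.6875)=1.171875; next y=-2/5·4.6875+1/4·1.171875≈-1.582031
n=2: y≈-1.582031, sp=5, e=sp−y≈6.582031; I≈11.894531, D=e−e_prev≈6.269531; u=3/4·6.582031+3/2·11.894531+3/2·6.269531≈32.182617; next y=-2/5·(-1.582031)+1/4·32.182617≈8.678467
n=3: y≈8.678467, sp=5, e=sp−y≈-3.678467; I≈8.216064, D=e−e_prev≈-10.260498; u=3/4·(-3.678467)+3/2·8.216064+3/2·(-10.260498)≈-5.825500; next y=-2/5·8.678467+1/4·(-5.825500)≈-4.927762
n=4: y≈-4.927762, sp=5, e=sp−y≈9.927762; I≈18.143826, D=e−e_prev≈13.606229; u=3/4·9.927762+3/2·18.143826+3/2·13.606229≈55.070904; next y=-2/5·(-4.927762)+1/4·55.070904≈15.738831
n=5: y≈15.738831, sp=5, e=sp−y≈-10.738831; I≈7.404996, D=e−e_prev≈-20.666593; u=3/4·(-10.738831)+3/2·7.404996+3/2·(-20.666593)≈-27.946518; next y=-2/5·15.738831+1/4·(-27.946518)≈-13.282162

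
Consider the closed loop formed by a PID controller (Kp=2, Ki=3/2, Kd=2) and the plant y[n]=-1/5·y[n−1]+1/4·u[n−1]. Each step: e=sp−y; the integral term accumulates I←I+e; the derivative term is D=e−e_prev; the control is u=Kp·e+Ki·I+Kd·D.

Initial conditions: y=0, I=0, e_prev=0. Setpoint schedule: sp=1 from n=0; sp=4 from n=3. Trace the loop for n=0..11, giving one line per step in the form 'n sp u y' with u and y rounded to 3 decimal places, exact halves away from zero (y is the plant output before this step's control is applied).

0 1 5.500 0.000
1 1 -2.563 1.375
2 1 12.223 -0.916
3 4 4.165 3.239
4 4 23.266 0.394
5 4 -6.409 5.738
6 4 48.355 -2.750
7 4 -43.132 12.639
8 4 117.408 -13.311
9 4 -157.811 32.014
10 4 319.101 -45.856
11 4 -503.266 88.946

(exact arithmetic carried between steps; '≈' marks a value shown rounded to 6 d.p. or computed from one; I and e_prev carry over from the previous line; the table rounds u and y to 3 d.p., halves away from zero)
n=0: y=0, sp=1, e=sp−y=1; I=1, D=e−e_prev=1; u=2·1+3/2·1+2·1=5.5; next y=-1/5·0+1/4·5.5=1.375
n=1: y=1.375, sp=1, e=sp−y=-0.375; I=0.625, D=e−e_prev=-1.375; u=2·(-0.375)+3/2·0.625+2·(-1.375)=-2.5625; next y=-1/5·1.375+1/4·(-2.5625)=-0.915625
n=2: y=-0.915625, sp=1, e=sp−y=1.915625; I=2.540625, D=e−e_prev=2.290625; u=2·1.915625+3/2·2.540625+2·2.290625≈12.223438; next y=-1/5·(-0.915625)+1/4·12.223438≈3.238984
n=3: y≈3.238984, sp=4, e=sp−y≈0.761016; I≈3.301641, D=e−e_prev≈-1.154609; u=2·0.761016+3/2·3.301641+2·(-1.154609)≈4.165273; next y=-1/5·3.238984+1/4·4.165273≈0.393521
n=4: y≈0.393521, sp=4, e=sp−y≈3.606479; I≈6.908119, D=e−e_prev≈2.845463; u=2·3.606479+3/2·6.908119+2·2.845463≈23.266062; next y=-1/5·0.393521+1/4·23.266062≈5.737811
n=5: y≈5.737811, sp=4, e=sp−y≈-1.737811; I≈5.170308, D=e−e_prev≈-5.344290; u=2·(-1.737811)+3/2·5.170308+2·(-5.344290)≈-6.408739; next y=-1/5·5.737811+1/4·(-6.408739)≈-2.749747
n=6: y≈-2.749747, sp=4, e=sp−y≈6.749747; I≈11.920055, D=e−e_prev≈8.487558; u=2·6.749747+3/2·11.920055+2·8.487558≈48.354693; next y=-1/5·(-2.749747)+1/4·48.354693≈12.638623
n=7: y≈12.638623, sp=4, e=sp−y≈-8.638623; I≈3.281432, D=e−e_prev≈-15.388370; u=2·(-8.638623)+3/2·3.281432+2·(-15.388370)≈-43.131836; next y=-1/5·12.638623+1/4·(-43.131836)≈-13.310684
n=8: y≈-13.310684, sp=4, e=sp−y≈17.310684; I≈20.592116, D=e−e_prev≈25.949306; u=2·17.310684+3/2·20.592116+2·25.949306≈117.408153; next y=-1/5·(-13.310684)+1/4·117.408153≈32.014175
n=9: y≈32.014175, sp=4, e=sp−y≈-28.014175; I≈-7.422059, D=e−e_prev≈-45.324859; u=2·(-28.014175)+3/2·(-7.422059)+2·(-45.324859)≈-157.811156; next y=-1/5·32.014175+1/4·(-157.811156)≈-45.855624
n=10: y≈-45.855624, sp=4, e=sp−y≈49.855624; I≈42.433565, D=e−e_prev≈77.869799; u=2·49.855624+3/2·42.433565+2·77.869799≈319.101193; next y=-1/5·(-45.855624)+1/4·319.101193≈88.946423
n=11: y≈88.946423, sp=4, e=sp−y≈-84.946423; I≈-42.512858, D=e−e_prev≈-134.802047; u=2·(-84.946423)+3/2·(-42.512858)+2·(-134.802047)≈-503.266228; next y=-1/5·88.946423+1/4·(-503.266228)≈-143.605842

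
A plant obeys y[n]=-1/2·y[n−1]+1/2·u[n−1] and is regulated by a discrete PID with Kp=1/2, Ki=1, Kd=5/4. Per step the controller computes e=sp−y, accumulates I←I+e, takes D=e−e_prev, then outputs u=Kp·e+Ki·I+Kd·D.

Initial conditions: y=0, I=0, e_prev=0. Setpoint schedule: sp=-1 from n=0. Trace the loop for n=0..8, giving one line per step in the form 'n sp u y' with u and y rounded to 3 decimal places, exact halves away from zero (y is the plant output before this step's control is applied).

0 -1 -2.750 0.000
1 -1 1.281 -1.375
2 -1 -7.496 1.328
3 -1 9.340 -4.412
4 -1 -25.466 6.876
5 -1 44.148 -16.171
6 -1 -96.899 30.160
7 -1 187.499 -63.529
8 -1 -386.952 125.514

(exact arithmetic carried between steps; '≈' marks a value shown rounded to 6 d.p. or computed from one; I and e_prev carry over from the previous line; the table rounds u and y to 3 d.p., halves away from zero)
n=0: y=0, sp=-1, e=sp−y=-1; I=-1, D=e−e_prev=-1; u=1/2·(-1)+1·(-1)+5/4·(-1)=-2.75; next y=-1/2·0+1/2·(-2.75)=-1.375
n=1: y=-1.375, sp=-1, e=sp−y=0.375; I=-0.625, D=e−e_prev=1.375; u=1/2·0.375+1·(-0.625)+5/4·1.375=1.28125; next y=-1/2·(-1.375)+1/2·1.28125=1.328125
n=2: y=1.328125, sp=-1, e=sp−y=-2.328125; I=-2.953125, D=e−e_prev=-2.703125; u=1/2·(-2.328125)+1·(-2.953125)+5/4·(-2.703125)≈-7.496094; next y=-1/2·1.328125+1/2·(-7.496094)≈-4.412109
n=3: y≈-4.412109, sp=-1, e=sp−y≈3.412109; I≈0.458984, D=e−e_prev≈5.740234; u=1/2·3.412109+1·0.458984+5/4·5.740234≈9.340332; next y=-1/2·(-4.412109)+1/2·9.340332≈6.876221
n=4: y≈6.876221, sp=-1, e=sp−y≈-7.876221; I≈-7.417236, D=e−e_prev≈-11.288330; u=1/2·(-7.876221)+1·(-7.417236)+5/4·(-11.288330)≈-25.465759; next y=-1/2·6.876221+1/2·(-25.465759)≈-16.170990
n=5: y≈-16.170990, sp=-1, e=sp−y≈15.170990; I≈7.753754, D=e−e_prev≈23.047211; u=1/2·15.170990+1·7.753754+5/4·23.047211≈44.148262; next y=-1/2·(-16.170990)+1/2·44.148262≈30.159626
n=6: y≈30.159626, sp=-1, e=sp−y≈-31.159626; I≈-23.405872, D=e−e_prev≈-46.330616; u=1/2·(-31.159626)+1·(-23.405872)+5/4·(-46.330616)≈-96.898955; next y=-1/2·30.159626+1/2·(-96.898955)≈-63.529291
n=7: y≈-63.529291, sp=-1, e=sp−y≈62.529291; I≈39.123418, D=e−e_prev≈93.688917; u=1/2·62.529291+1·39.123418+5/4·93.688917≈187.499210; next y=-1/2·(-63.529291)+1/2·187.499210≈125.514250
n=8: y≈125.514250, sp=-1, e=sp−y≈-126.514250; I≈-87.390832, D=e−e_prev≈-189.043541; u=1/2·(-126.514250)+1·(-87.390832)+5/4·(-189.043541)≈-386.952383; next y=-1/2·125.514250+1/2·(-386.952383)≈-256.233316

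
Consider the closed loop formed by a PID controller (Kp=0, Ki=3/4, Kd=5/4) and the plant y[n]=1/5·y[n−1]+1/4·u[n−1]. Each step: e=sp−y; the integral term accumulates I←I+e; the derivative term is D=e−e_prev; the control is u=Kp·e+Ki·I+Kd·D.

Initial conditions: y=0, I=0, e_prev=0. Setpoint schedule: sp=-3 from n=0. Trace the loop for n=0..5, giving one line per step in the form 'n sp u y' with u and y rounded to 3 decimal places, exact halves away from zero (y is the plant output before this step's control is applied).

(exact arithmetic carried between steps; '≈' marks a value shown rounded to 6 d.p. or computed from one; I and e_prev carry over from the previous line; the table rounds u and y to 3 d.p., halves away from zero)
n=0: y=0, sp=-3, e=sp−y=-3; I=-3, D=e−e_prev=-3; u=0·(-3)+3/4·(-3)+5/4·(-3)=-6; next y=1/5·0+1/4·(-6)=-1.5
n=1: y=-1.5, sp=-3, e=sp−y=-1.5; I=-4.5, D=e−e_prev=1.5; u=0·(-1.5)+3/4·(-4.5)+5/4·1.5=-1.5; next y=1/5·(-1.5)+1/4·(-1.5)=-0.675
n=2: y=-0.675, sp=-3, e=sp−y=-2.325; I=-6.825, D=e−e_prev=-0.825; u=0·(-2.325)+3/4·(-6.825)+5/4·(-0.825)=-6.15; next y=1/5·(-0.675)+1/4·(-6.15)=-1.6725
n=3: y=-1.6725, sp=-3, e=sp−y=-1.3275; I=-8.1525, D=e−e_prev=0.9975; u=0·(-1.3275)+3/4·(-8.1525)+5/4·0.9975=-4.8675; next y=1/5·(-1.6725)+1/4·(-4.8675)=-1.551375
n=4: y=-1.551375, sp=-3, e=sp−y=-1.448625; I=-9.601125, D=e−e_prev=-0.121125; u=0·(-1.448625)+3/4·(-9.601125)+5/4·(-0.121125)=-7.35225; next y=1/5·(-1.551375)+1/4·(-7.35225)≈-2.148338
n=5: y≈-2.148338, sp=-3, e=sp−y≈-0.851663; I≈-10.452788, D=e−e_prev≈0.596963; u=0·(-0.851663)+3/4·(-10.452788)+5/4·0.596963≈-7.093388; next y=1/5·(-2.148338)+1/4·(-7.093388)≈-2.203014

0 -3 -6.000 0.000
1 -3 -1.500 -1.500
2 -3 -6.150 -0.675
3 -3 -4.868 -1.673
4 -3 -7.352 -1.551
5 -3 -7.093 -2.148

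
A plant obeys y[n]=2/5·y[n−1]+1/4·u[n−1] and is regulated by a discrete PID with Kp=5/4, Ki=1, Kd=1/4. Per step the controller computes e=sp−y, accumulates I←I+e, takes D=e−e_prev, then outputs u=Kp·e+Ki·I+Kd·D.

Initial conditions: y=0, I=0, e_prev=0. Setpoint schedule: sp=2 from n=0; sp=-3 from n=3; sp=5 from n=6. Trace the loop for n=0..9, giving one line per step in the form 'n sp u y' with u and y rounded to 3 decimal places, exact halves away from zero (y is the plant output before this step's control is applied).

(exact arithmetic carried between steps; '≈' marks a value shown rounded to 6 d.p. or computed from one; I and e_prev carry over from the previous line; the table rounds u and y to 3 d.p., halves away from zero)
n=0: y=0, sp=2, e=sp−y=2; I=2, D=e−e_prev=2; u=5/4·2+1·2+1/4·2=5; next y=2/5·0+1/4·5=1.25
n=1: y=1.25, sp=2, e=sp−y=0.75; I=2.75, D=e−e_prev=-1.25; u=5/4·0.75+1·2.75+1/4·(-1.25)=3.375; next y=2/5·1.25+1/4·3.375=1.34375
n=2: y=1.34375, sp=2, e=sp−y=0.65625; I=3.40625, D=e−e_prev=-0.09375; u=5/4·0.65625+1·3.40625+1/4·(-0.09375)=4.203125; next y=2/5·1.34375+1/4·4.203125≈1.588281
n=3: y≈1.588281, sp=-3, e=sp−y≈-4.588281; I≈-1.182031, D=e−e_prev≈-5.244531; u=5/4·(-4.588281)+1·(-1.182031)+1/4·(-5.244531)≈-8.228516; next y=2/5·1.588281+1/4·(-8.228516)≈-1.421816
n=4: y≈-1.421816, sp=-3, e=sp−y≈-1.578184; I≈-2.760215, D=e−e_prev≈3.010098; u=5/4·(-1.578184)+1·(-2.760215)+1/4·3.010098≈-3.980420; next y=2/5·(-1.421816)+1/4·(-3.980420)≈-1.563832
n=5: y≈-1.563832, sp=-3, e=sp−y≈-1.436168; I≈-4.196383, D=e−e_prev≈0.142015; u=5/4·(-1.436168)+1·(-4.196383)+1/4·0.142015≈-5.956090; next y=2/5·(-1.563832)+1/4·(-5.956090)≈-2.114555
n=6: y≈-2.114555, sp=5, e=sp−y≈7.114555; I≈2.918172, D=e−e_prev≈8.550724; u=5/4·7.114555+1·2.918172+1/4·8.550724≈13.949047; next y=2/5·(-2.114555)+1/4·13.949047≈2.641440
n=7: y≈2.641440, sp=5, e=sp−y≈2.358560; I≈5.276732, D=e−e_prev≈-4.755995; u=5/4·2.358560+1·5.276732+1/4·(-4.755995)≈7.035934; next y=2/5·2.641440+1/4·7.035934≈2.815559
n=8: y≈2.815559, sp=5, e=sp−y≈2.184441; I≈7.461173, D=e−e_prev≈-0.174120; u=5/4·2.184441+1·7.461173+1/4·(-0.174120)≈10.148194; next y=2/5·2.815559+1/4·10.148194≈3.663272
n=9: y≈3.663272, sp=5, e=sp−y≈1.336728; I≈8.797901, D=e−e_prev≈-0.847713; u=5/4·1.336728+1·8.797901+1/4·(-0.847713)≈10.256882; next y=2/5·3.663272+1/4·10.256882≈4.029529

0 2 5.000 0.000
1 2 3.375 1.250
2 2 4.203 1.344
3 -3 -8.229 1.588
4 -3 -3.980 -1.422
5 -3 -5.956 -1.564
6 5 13.949 -2.115
7 5 7.036 2.641
8 5 10.148 2.816
9 5 10.257 3.663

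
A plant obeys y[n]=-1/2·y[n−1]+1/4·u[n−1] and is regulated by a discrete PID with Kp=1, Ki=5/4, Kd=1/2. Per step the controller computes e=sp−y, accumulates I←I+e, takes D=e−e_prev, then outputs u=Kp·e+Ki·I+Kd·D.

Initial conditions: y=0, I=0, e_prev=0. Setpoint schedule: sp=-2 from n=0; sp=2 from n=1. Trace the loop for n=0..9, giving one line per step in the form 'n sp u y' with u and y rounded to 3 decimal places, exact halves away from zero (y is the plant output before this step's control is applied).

(exact arithmetic carried between steps; '≈' marks a value shown rounded to 6 d.p. or computed from one; I and e_prev carry over from the previous line; the table rounds u and y to 3 d.p., halves away from zero)
n=0: y=0, sp=-2, e=sp−y=-2; I=-2, D=e−e_prev=-2; u=1·(-2)+5/4·(-2)+1/2·(-2)=-5.5; next y=-1/2·0+1/4·(-5.5)=-1.375
n=1: y=-1.375, sp=2, e=sp−y=3.375; I=1.375, D=e−e_prev=5.375; u=1·3.375+5/4·1.375+1/2·5.375=7.78125; next y=-1/2·(-1.375)+1/4·7.78125≈2.632813
n=2: y≈2.632813, sp=2, e=sp−y≈-0.632813; I≈0.742188, D=e−e_prev≈-4.007813; u=1·(-0.632813)+5/4·0.742188+1/2·(-4.007813)≈-1.708984; next y=-1/2·2.632813+1/4·(-1.708984)≈-1.743652
n=3: y≈-1.743652, sp=2, e=sp−y≈3.743652; I≈4.485840, D=e−e_prev≈4.376465; u=1·3.743652+5/4·4.485840+1/2·4.376465≈11.539185; next y=-1/2·(-1.743652)+1/4·11.539185≈3.756622
n=4: y≈3.756622, sp=2, e=sp−y≈-1.756622; I≈2.729218, D=e−e_prev≈-5.500275; u=1·(-1.756622)+5/4·2.729218+1/2·(-5.500275)≈-1.095238; next y=-1/2·3.756622+1/4·(-1.095238)≈-2.152121
n=5: y≈-2.152121, sp=2, e=sp−y≈4.152121; I≈6.881338, D=e−e_prev≈5.908743; u=1·4.152121+5/4·6.881338+1/2·5.908743≈15.708165; next y=-1/2·(-2.152121)+1/4·15.708165≈5.003101
n=6: y≈5.003101, sp=2, e=sp−y≈-3.003101; I≈3.878237, D=e−e_prev≈-7.155222; u=1·(-3.003101)+5/4·3.878237+1/2·(-7.155222)≈-1.732917; next y=-1/2·5.003101+1/4·(-1.732917)≈-2.934780
n=7: y≈-2.934780, sp=2, e=sp−y≈4.934780; I≈8.813017, D=e−e_prev≈7.937881; u=1·4.934780+5/4·8.813017+1/2·7.937881≈19.919991; next y=-1/2·(-2.934780)+1/4·19.919991≈6.447388
n=8: y≈6.447388, sp=2, e=sp−y≈-4.447388; I≈4.365629, D=e−e_prev≈-9.382168; u=1·(-4.447388)+5/4·4.365629+1/2·(-9.382168)≈-3.681436; next y=-1/2·6.447388+1/4·(-3.681436)≈-4.144053
n=9: y≈-4.144053, sp=2, e=sp−y≈6.144053; I≈10.509682, D=e−e_prev≈10.591441; u=1·6.144053+5/4·10.509682+1/2·10.591441≈24.576875; next y=-1/2·(-4.144053)+1/4·24.576875≈8.216245

0 -2 -5.500 0.000
1 2 7.781 -1.375
2 2 -1.709 2.633
3 2 11.539 -1.744
4 2 -1.095 3.757
5 2 15.708 -2.152
6 2 -1.733 5.003
7 2 19.920 -2.935
8 2 -3.681 6.447
9 2 24.577 -4.144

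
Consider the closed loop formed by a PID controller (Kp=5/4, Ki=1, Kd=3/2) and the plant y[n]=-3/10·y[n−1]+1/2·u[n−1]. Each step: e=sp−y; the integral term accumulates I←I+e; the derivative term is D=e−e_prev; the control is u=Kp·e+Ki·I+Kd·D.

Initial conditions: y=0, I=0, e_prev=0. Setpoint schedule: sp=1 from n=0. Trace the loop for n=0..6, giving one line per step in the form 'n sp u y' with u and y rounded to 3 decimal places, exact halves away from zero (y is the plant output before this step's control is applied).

(exact arithmetic carried between steps; '≈' marks a value shown rounded to 6 d.p. or computed from one; I and e_prev carry over from the previous line; the table rounds u and y to 3 d.p., halves away from zero)
n=0: y=0, sp=1, e=sp−y=1; I=1, D=e−e_prev=1; u=5/4·1+1·1+3/2·1=3.75; next y=-3/10·0+1/2·3.75=1.875
n=1: y=1.875, sp=1, e=sp−y=-0.875; I=0.125, D=e−e_prev=-1.875; u=5/4·(-0.875)+1·0.125+3/2·(-1.875)=-3.78125; next y=-3/10·1.875+1/2·(-3.78125)=-2.453125
n=2: y=-2.453125, sp=1, e=sp−y=3.453125; I=3.578125, D=e−e_prev=4.328125; u=5/4·3.453125+1·3.578125+3/2·4.328125≈14.386719; next y=-3/10·(-2.453125)+1/2·14.386719≈7.929297
n=3: y≈7.929297, sp=1, e=sp−y≈-6.929297; I≈-3.351172, D=e−e_prev≈-10.382422; u=5/4·(-6.929297)+1·(-3.351172)+3/2·(-10.382422)≈-27.586426; next y=-3/10·7.929297+1/2·(-27.586426)≈-16.172002
n=4: y≈-16.172002, sp=1, e=sp−y≈17.172002; I≈13.820830, D=e−e_prev≈24.101299; u=5/4·17.172002+1·13.820830+3/2·24.101299≈71.437781; next y=-3/10·(-16.172002)+1/2·71.437781≈40.570491
n=5: y≈40.570491, sp=1, e=sp−y≈-39.570491; I≈-25.749661, D=e−e_prev≈-56.742493; u=5/4·(-39.570491)+1·(-25.749661)+3/2·(-56.742493)≈-160.326514; next y=-3/10·40.570491+1/2·(-160.326514)≈-92.334404
n=6: y≈-92.334404, sp=1, e=sp−y≈93.334404; I≈67.584743, D=e−e_prev≈132.904895; u=5/4·93.334404+1·67.584743+3/2·132.904895≈383.610092; next y=-3/10·(-92.334404)+1/2·383.610092≈219.505367

0 1 3.750 0.000
1 1 -3.781 1.875
2 1 14.387 -2.453
3 1 -27.586 7.929
4 1 71.438 -16.172
5 1 -160.327 40.570
6 1 383.610 -92.334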